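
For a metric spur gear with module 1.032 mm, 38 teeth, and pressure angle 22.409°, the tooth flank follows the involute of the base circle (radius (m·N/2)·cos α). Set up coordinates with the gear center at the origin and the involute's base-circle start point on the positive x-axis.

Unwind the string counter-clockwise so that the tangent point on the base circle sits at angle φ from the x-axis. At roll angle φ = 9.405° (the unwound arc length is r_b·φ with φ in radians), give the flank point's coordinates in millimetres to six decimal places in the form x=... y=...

pitch radius r_p = m·N/2 = 1.032·38/2 = 19.608000
base radius r_b = r_p·cos α = 19.608000·cos 22.409° = 18.127325
roll angle φ = 9.405° = 0.16414822 rad
x = r_b·(cos φ + φ·sin φ) = 18.127325·(0.98655790 + 0.16414822·0.16341206) = 18.369899
y = r_b·(sin φ − φ·cos φ) = 18.127325·(0.16341206 − 0.16414822·0.98655790) = 0.026653

x=18.369899 y=0.026653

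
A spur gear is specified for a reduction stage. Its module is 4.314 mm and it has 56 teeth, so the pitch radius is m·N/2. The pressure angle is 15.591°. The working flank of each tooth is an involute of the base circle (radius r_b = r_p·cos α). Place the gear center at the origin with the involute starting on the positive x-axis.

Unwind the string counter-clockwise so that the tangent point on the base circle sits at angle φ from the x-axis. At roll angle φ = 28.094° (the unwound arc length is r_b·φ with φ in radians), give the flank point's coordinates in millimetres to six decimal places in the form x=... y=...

x=129.504405 y=4.463039

pitch radius r_p = m·N/2 = 4.314·56/2 = 120.792000
base radius r_b = r_p·cos α = 120.792000·cos 15.591° = 116.347434
roll angle φ = 28.094° = 0.49033280 rad
x = r_b·(cos φ + φ·sin φ) = 116.347434·(0.88217619 + 0.49033280·0.47091950) = 129.504405
y = r_b·(sin φ − φ·cos φ) = 116.347434·(0.47091950 − 0.49033280·0.88217619) = 4.463039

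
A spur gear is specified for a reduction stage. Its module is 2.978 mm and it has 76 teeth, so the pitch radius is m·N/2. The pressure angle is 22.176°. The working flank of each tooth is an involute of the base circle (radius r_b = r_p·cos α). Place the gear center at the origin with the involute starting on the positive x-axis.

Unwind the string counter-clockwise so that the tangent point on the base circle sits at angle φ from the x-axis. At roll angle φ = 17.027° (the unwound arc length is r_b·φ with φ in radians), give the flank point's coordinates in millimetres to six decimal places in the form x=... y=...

pitch radius r_p = m·N/2 = 2.978·76/2 = 113.164000
base radius r_b = r_p·cos α = 113.164000·cos 22.176° = 104.793120
roll angle φ = 17.027° = 0.29717721 rad
x = r_b·(cos φ + φ·sin φ) = 104.793120·(0.95616687 + 0.29717721·0.29282232) = 109.318820
y = r_b·(sin φ − φ·cos φ) = 104.793120·(0.29282232 − 0.29717721·0.95616687) = 0.908694

x=109.318820 y=0.908694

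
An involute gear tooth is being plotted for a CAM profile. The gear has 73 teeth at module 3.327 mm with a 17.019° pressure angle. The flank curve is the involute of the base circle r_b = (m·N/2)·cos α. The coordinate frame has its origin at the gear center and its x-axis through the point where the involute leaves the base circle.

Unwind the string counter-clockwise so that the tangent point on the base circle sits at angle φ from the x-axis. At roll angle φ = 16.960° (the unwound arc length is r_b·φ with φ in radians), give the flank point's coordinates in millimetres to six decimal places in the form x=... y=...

x=121.093820 y=0.995122

pitch radius r_p = m·N/2 = 3.327·73/2 = 121.435500
base radius r_b = r_p·cos α = 121.435500·cos 17.019° = 116.117566
roll angle φ = 16.960° = 0.29600784 rad
x = r_b·(cos φ + φ·sin φ) = 116.117566·(0.95650864 + 0.29600784·0.29170401) = 121.093820
y = r_b·(sin φ − φ·cos φ) = 116.117566·(0.29170401 − 0.29600784·0.95650864) = 0.995122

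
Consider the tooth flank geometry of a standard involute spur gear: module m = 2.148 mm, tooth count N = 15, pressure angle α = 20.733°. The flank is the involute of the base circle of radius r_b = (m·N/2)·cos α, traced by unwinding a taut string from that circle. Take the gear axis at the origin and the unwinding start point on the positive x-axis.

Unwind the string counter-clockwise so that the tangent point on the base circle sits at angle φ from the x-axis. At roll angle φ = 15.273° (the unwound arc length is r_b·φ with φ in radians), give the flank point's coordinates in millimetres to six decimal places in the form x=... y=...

pitch radius r_p = m·N/2 = 2.148·15/2 = 16.110000
base radius r_b = r_p·cos α = 16.110000·cos 20.733° = 15.066721
roll angle φ = 15.273° = 0.26656414 rad
x = r_b·(cos φ + φ·sin φ) = 15.066721·(0.96468166 + 0.26656414·0.26341848) = 15.592543
y = r_b·(sin φ − φ·cos φ) = 15.066721·(0.26341848 − 0.26656414·0.96468166) = 0.094453

x=15.592543 y=0.094453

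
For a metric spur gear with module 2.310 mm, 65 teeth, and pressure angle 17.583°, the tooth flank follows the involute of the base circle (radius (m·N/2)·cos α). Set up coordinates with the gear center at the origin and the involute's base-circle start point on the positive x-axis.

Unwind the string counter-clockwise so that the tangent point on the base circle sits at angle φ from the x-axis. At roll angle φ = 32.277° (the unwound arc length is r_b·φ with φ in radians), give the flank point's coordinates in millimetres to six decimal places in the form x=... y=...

x=82.038359 y=4.131053

pitch radius r_p = m·N/2 = 2.310·65/2 = 75.075000
base radius r_b = r_p·cos α = 75.075000·cos 17.583° = 71.567522
roll angle φ = 32.277° = 0.56333992 rad
x = r_b·(cos φ + φ·sin φ) = 71.567522·(0.84547627 + 0.56333992·0.53401300) = 82.038359
y = r_b·(sin φ − φ·cos φ) = 71.567522·(0.53401300 − 0.56333992·0.84547627) = 4.131053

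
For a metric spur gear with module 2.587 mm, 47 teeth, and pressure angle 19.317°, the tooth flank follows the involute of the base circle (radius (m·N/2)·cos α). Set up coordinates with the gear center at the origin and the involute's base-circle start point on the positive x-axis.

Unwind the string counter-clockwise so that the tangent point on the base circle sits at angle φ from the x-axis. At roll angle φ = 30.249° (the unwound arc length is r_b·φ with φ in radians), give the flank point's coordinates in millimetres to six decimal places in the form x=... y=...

x=64.818884 y=2.736465

pitch radius r_p = m·N/2 = 2.587·47/2 = 60.794500
base radius r_b = r_p·cos α = 60.794500·cos 19.317° = 57.371943
roll angle φ = 30.249° = 0.52794465 rad
x = r_b·(cos φ + φ·sin φ) = 57.371943·(0.86384430 + 0.52794465·0.50375890) = 64.818884
y = r_b·(sin φ − φ·cos φ) = 57.371943·(0.50375890 − 0.52794465·0.86384430) = 2.736465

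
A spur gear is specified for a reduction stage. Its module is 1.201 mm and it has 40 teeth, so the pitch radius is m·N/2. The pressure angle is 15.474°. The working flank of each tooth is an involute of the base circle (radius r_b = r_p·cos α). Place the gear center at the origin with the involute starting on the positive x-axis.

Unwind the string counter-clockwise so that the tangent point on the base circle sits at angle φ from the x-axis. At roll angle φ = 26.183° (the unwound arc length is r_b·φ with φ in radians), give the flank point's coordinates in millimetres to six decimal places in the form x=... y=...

pitch radius r_p = m·N/2 = 1.201·40/2 = 24.020000
base radius r_b = r_p·cos α = 24.020000·cos 15.474° = 23.149314
roll angle φ = 26.183° = 0.45697956 rad
x = r_b·(cos φ + φ·sin φ) = 23.149314·(0.89738933 + 0.45697956·0.44123961) = 25.441717
y = r_b·(sin φ − φ·cos φ) = 23.149314·(0.44123961 − 0.45697956·0.89738933) = 0.721125

x=25.441717 y=0.721125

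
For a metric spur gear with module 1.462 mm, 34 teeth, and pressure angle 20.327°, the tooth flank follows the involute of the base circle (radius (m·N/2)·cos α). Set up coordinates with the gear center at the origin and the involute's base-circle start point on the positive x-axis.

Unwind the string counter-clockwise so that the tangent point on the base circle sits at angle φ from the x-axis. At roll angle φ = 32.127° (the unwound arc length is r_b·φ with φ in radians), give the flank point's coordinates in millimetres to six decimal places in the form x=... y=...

pitch radius r_p = m·N/2 = 1.462·34/2 = 24.854000
base radius r_b = r_p·cos α = 24.854000·cos 20.327° = 23.306226
roll angle φ = 32.127° = 0.56072193 rad
x = r_b·(cos φ + φ·sin φ) = 23.306226·(0.84687141 + 0.56072193·0.53179772) = 26.687075
y = r_b·(sin φ − φ·cos φ) = 23.306226·(0.53179772 − 0.56072193·0.84687141) = 1.327018

x=26.687075 y=1.327018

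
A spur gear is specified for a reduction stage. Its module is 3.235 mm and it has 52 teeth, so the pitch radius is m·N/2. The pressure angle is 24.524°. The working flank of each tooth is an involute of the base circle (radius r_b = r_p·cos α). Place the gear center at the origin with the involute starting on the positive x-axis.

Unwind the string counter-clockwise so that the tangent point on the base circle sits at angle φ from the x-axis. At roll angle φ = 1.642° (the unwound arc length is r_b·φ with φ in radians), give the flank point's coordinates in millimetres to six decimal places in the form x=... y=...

x=76.553643 y=0.000600

pitch radius r_p = m·N/2 = 3.235·52/2 = 84.110000
base radius r_b = r_p·cos α = 84.110000·cos 24.524° = 76.522225
roll angle φ = 1.642° = 0.02865831 rad
x = r_b·(cos φ + φ·sin φ) = 76.522225·(0.99958938 + 0.02865831·0.02865438) = 76.553643
y = r_b·(sin φ − φ·cos φ) = 76.522225·(0.02865438 − 0.02865831·0.99958938) = 0.000600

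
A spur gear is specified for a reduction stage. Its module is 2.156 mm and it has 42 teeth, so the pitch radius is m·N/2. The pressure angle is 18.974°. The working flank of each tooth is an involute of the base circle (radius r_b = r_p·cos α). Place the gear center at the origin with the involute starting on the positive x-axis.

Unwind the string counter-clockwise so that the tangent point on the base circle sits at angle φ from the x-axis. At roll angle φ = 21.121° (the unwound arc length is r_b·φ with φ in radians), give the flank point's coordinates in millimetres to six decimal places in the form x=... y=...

x=45.627005 y=0.705257

pitch radius r_p = m·N/2 = 2.156·42/2 = 45.276000
base radius r_b = r_p·cos α = 45.276000·cos 18.974° = 42.815984
roll angle φ = 21.121° = 0.36863099 rad
x = r_b·(cos φ + φ·sin φ) = 42.815984·(0.93282153 + 0.36863099·0.36033873) = 45.627005
y = r_b·(sin φ − φ·cos φ) = 42.815984·(0.36033873 − 0.36863099·0.93282153) = 0.705257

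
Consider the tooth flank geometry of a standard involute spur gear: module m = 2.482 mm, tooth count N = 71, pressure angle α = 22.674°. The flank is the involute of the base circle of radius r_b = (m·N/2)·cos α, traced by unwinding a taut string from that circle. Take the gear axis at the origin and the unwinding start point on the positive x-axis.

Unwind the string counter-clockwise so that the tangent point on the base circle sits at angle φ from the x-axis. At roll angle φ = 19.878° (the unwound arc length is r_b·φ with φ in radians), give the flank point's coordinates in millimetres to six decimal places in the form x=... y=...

pitch radius r_p = m·N/2 = 2.482·71/2 = 88.111000
base radius r_b = r_p·cos α = 88.111000·cos 22.674° = 81.301175
roll angle φ = 19.878° = 0.34693655 rad
x = r_b·(cos φ + φ·sin φ) = 81.301175·(0.94041875 + 0.34693655·0.34001848) = 86.047830
y = r_b·(sin φ − φ·cos φ) = 81.301175·(0.34001848 − 0.34693655·0.94041875) = 1.118122

x=86.047830 y=1.118122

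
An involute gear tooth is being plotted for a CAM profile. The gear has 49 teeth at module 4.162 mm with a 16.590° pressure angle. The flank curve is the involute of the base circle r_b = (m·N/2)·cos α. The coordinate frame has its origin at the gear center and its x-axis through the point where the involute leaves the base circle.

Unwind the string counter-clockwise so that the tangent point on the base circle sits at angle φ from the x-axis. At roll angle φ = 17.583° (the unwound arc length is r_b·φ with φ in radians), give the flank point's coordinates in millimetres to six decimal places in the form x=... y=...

x=102.218147 y=0.932603

pitch radius r_p = m·N/2 = 4.162·49/2 = 101.969000
base radius r_b = r_p·cos α = 101.969000·cos 16.590° = 97.724277
roll angle φ = 17.583° = 0.30688124 rad
x = r_b·(cos φ + φ·sin φ) = 97.724277·(0.95328034 + 0.30688124·0.30208706) = 102.218147
y = r_b·(sin φ − φ·cos φ) = 97.724277·(0.30208706 − 0.30688124·0.95328034) = 0.932603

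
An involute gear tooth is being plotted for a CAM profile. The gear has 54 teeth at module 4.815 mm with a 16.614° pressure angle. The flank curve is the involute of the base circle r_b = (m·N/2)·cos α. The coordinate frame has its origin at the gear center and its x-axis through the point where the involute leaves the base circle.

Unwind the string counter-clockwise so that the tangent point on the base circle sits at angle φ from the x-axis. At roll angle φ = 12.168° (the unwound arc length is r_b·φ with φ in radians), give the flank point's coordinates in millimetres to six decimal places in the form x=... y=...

x=127.355383 y=0.395957

pitch radius r_p = m·N/2 = 4.815·54/2 = 130.005000
base radius r_b = r_p·cos α = 130.005000·cos 16.614° = 124.577647
roll angle φ = 12.168° = 0.21237166 rad
x = r_b·(cos φ + φ·sin φ) = 124.577647·(0.97753377 + 0.21237166·0.21077887) = 127.355383
y = r_b·(sin φ − φ·cos φ) = 124.577647·(0.21077887 − 0.21237166·0.97753377) = 0.395957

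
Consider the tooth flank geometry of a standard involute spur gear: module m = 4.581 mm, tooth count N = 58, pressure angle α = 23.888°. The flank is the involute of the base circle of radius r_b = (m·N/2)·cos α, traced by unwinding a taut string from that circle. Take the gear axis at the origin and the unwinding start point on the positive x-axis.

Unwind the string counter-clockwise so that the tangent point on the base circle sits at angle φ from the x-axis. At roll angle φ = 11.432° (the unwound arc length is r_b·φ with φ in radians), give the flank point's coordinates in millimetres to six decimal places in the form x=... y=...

pitch radius r_p = m·N/2 = 4.581·58/2 = 132.849000
base radius r_b = r_p·cos α = 132.849000·cos 23.888° = 121.468994
roll angle φ = 11.432° = 0.19952604 rad
x = r_b·(cos φ + φ·sin φ) = 121.468994·(0.98016063 + 0.19952604·0.19820480) = 123.862862
y = r_b·(sin φ − φ·cos φ) = 121.468994·(0.19820480 − 0.19952604·0.98016063) = 0.320341

x=123.862862 y=0.320341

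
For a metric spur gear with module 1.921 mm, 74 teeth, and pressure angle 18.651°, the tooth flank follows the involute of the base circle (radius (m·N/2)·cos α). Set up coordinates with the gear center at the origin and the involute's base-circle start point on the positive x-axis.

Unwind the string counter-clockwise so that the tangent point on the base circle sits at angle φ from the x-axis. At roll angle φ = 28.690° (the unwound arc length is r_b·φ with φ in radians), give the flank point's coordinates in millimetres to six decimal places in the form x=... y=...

x=75.265234 y=2.748368

pitch radius r_p = m·N/2 = 1.921·74/2 = 71.077000
base radius r_b = r_p·cos α = 71.077000·cos 18.651° = 67.344329
roll angle φ = 28.690° = 0.50073496 rad
x = r_b·(cos φ + φ·sin φ) = 67.344329·(0.87722997 + 0.50073496·0.48007040) = 75.265234
y = r_b·(sin φ − φ·cos φ) = 67.344329·(0.48007040 − 0.50073496·0.87722997) = 2.748368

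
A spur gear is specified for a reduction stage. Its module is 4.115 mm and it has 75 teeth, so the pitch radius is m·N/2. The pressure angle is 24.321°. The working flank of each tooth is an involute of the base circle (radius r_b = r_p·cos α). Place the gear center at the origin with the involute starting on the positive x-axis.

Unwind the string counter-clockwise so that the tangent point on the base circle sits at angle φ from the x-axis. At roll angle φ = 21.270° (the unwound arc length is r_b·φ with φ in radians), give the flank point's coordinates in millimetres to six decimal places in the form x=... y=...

pitch radius r_p = m·N/2 = 4.115·75/2 = 154.312500
base radius r_b = r_p·cos α = 154.312500·cos 24.321° = 140.617634
roll angle φ = 21.270° = 0.37123153 rad
x = r_b·(cos φ + φ·sin φ) = 140.617634·(0.93188130 + 0.37123153·0.36276335) = 149.975807
y = r_b·(sin φ − φ·cos φ) = 140.617634·(0.36276335 − 0.37123153·0.93188130) = 2.365136

x=149.975807 y=2.365136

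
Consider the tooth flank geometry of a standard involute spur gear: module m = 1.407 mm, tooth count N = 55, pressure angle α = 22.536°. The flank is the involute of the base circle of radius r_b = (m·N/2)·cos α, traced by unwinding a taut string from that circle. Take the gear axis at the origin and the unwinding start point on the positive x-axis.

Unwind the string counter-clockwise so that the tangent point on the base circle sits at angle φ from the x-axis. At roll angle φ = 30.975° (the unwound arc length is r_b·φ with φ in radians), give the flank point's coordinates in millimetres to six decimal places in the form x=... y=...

pitch radius r_p = m·N/2 = 1.407·55/2 = 38.692500
base radius r_b = r_p·cos α = 38.692500·cos 22.536° = 35.737898
roll angle φ = 30.975° = 0.54061574 rad
x = r_b·(cos φ + φ·sin φ) = 35.737898·(0.85739195 + 0.54061574·0.51466402) = 40.584937
y = r_b·(sin φ − φ·cos φ) = 35.737898·(0.51466402 − 0.54061574·0.85739195) = 1.827795

x=40.584937 y=1.827795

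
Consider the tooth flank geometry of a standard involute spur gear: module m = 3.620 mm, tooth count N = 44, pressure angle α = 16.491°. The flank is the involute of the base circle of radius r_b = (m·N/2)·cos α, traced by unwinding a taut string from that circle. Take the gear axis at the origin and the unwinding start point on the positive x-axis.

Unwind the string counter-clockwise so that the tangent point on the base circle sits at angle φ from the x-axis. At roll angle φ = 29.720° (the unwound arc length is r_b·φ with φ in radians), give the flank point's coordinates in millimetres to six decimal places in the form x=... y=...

x=85.956495 y=3.457922

pitch radius r_p = m·N/2 = 3.620·44/2 = 79.640000
base radius r_b = r_p·cos α = 79.640000·cos 16.491° = 76.363956
roll angle φ = 29.720° = 0.51871185 rad
x = r_b·(cos φ + φ·sin φ) = 76.363956·(0.86845851 + 0.51871185·0.49576185) = 85.956495
y = r_b·(sin φ − φ·cos φ) = 76.363956·(0.49576185 − 0.51871185·0.86845851) = 3.457922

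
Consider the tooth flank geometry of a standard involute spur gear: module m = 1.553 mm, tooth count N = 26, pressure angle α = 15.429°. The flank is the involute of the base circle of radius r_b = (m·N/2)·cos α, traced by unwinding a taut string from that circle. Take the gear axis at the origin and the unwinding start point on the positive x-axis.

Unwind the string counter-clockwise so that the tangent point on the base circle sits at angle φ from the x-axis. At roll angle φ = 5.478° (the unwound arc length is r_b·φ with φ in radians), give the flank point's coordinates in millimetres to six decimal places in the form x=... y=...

x=19.550152 y=0.005664

pitch radius r_p = m·N/2 = 1.553·26/2 = 20.189000
base radius r_b = r_p·cos α = 20.189000·cos 15.429° = 19.461406
roll angle φ = 5.478° = 0.09560914 rad
x = r_b·(cos φ + φ·sin φ) = 19.461406·(0.99543293 + 0.09560914·0.09546354) = 19.550152
y = r_b·(sin φ − φ·cos φ) = 19.461406·(0.09546354 − 0.09560914·0.99543293) = 0.005664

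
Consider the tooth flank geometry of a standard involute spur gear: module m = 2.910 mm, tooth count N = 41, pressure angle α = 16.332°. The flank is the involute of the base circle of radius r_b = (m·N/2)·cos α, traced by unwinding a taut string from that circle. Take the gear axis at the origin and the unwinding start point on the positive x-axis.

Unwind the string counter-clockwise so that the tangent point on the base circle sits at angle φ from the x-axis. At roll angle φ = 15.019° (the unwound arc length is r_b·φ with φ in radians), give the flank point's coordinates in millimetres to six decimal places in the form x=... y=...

x=59.180992 y=0.341355

pitch radius r_p = m·N/2 = 2.910·41/2 = 59.655000
base radius r_b = r_p·cos α = 59.655000·cos 16.332° = 57.247825
roll angle φ = 15.019° = 0.26213100 rad
x = r_b·(cos φ + φ·sin φ) = 57.247825·(0.96583995 + 0.26213100·0.25913934) = 59.180992
y = r_b·(sin φ − φ·cos φ) = 57.247825·(0.25913934 − 0.26213100·0.96583995) = 0.341355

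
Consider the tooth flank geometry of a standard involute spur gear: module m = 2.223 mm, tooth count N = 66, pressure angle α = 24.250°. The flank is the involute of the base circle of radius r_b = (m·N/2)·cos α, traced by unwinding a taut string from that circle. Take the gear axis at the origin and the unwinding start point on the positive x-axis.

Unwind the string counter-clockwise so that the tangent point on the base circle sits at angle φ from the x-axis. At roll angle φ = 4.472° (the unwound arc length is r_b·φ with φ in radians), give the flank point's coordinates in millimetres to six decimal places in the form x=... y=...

x=67.089375 y=0.010595

pitch radius r_p = m·N/2 = 2.223·66/2 = 73.359000
base radius r_b = r_p·cos α = 73.359000·cos 24.250° = 66.885952
roll angle φ = 4.472° = 0.07805112 rad
x = r_b·(cos φ + φ·sin φ) = 66.885952·(0.99695556 + 0.07805112·0.07797190) = 67.089375
y = r_b·(sin φ − φ·cos φ) = 66.885952·(0.07797190 − 0.07805112·0.99695556) = 0.010595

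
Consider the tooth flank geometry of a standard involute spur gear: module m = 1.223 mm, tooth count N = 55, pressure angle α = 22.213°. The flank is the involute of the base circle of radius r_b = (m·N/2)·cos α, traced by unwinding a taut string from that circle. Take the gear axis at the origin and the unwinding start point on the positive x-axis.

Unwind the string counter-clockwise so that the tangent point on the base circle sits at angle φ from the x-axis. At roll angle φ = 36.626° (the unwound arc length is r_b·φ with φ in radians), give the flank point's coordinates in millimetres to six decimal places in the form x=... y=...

x=36.862859 y=2.601938

pitch radius r_p = m·N/2 = 1.223·55/2 = 33.632500
base radius r_b = r_p·cos α = 33.632500·cos 22.213° = 31.136458
roll angle φ = 36.626° = 0.63924429 rad
x = r_b·(cos φ + φ·sin φ) = 31.136458·(0.80254683 + 0.63924429·0.59658912) = 36.862859
y = r_b·(sin φ − φ·cos φ) = 31.136458·(0.59658912 − 0.63924429·0.80254683) = 2.601938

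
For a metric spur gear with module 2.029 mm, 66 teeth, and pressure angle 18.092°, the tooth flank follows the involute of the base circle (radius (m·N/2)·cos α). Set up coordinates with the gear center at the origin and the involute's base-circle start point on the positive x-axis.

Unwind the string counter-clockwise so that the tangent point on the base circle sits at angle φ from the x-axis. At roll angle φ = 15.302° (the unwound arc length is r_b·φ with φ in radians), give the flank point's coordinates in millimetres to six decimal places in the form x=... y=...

pitch radius r_p = m·N/2 = 2.029·66/2 = 66.957000
base radius r_b = r_p·cos α = 66.957000·cos 18.092° = 63.646586
roll angle φ = 15.302° = 0.26707028 rad
x = r_b·(cos φ + φ·sin φ) = 63.646586·(0.96454821 + 0.26707028·0.26390672) = 65.876116
y = r_b·(sin φ − φ·cos φ) = 63.646586·(0.26390672 − 0.26707028·0.96454821) = 0.401264

x=65.876116 y=0.401264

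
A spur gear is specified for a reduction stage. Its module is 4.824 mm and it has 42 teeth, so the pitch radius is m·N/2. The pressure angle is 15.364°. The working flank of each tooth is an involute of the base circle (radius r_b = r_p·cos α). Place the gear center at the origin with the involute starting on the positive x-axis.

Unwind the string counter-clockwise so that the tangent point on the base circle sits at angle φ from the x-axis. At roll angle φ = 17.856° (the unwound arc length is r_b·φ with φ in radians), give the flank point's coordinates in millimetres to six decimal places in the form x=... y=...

pitch radius r_p = m·N/2 = 4.824·42/2 = 101.304000
base radius r_b = r_p·cos α = 101.304000·cos 15.364° = 97.683605
roll angle φ = 17.856° = 0.31164599 rad
x = r_b·(cos φ + φ·sin φ) = 97.683605·(0.95183016 + 0.31164599·0.30662576) = 102.312718
y = r_b·(sin φ − φ·cos φ) = 97.683605·(0.30662576 − 0.31164599·0.95183016) = 0.976026

x=102.312718 y=0.976026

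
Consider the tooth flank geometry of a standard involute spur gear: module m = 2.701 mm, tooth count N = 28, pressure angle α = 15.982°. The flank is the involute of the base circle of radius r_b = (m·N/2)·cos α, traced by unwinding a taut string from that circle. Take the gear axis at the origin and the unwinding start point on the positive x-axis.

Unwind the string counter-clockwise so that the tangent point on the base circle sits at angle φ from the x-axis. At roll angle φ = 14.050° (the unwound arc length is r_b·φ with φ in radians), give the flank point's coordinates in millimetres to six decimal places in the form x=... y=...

x=37.429023 y=0.177607

pitch radius r_p = m·N/2 = 2.701·28/2 = 37.814000
base radius r_b = r_p·cos α = 37.814000·cos 15.982° = 36.352422
roll angle φ = 14.050° = 0.24521876 rad
x = r_b·(cos φ + φ·sin φ) = 36.352422·(0.97008424 + 0.24521876·0.24276855) = 37.429023
y = r_b·(sin φ − φ·cos φ) = 36.352422·(0.24276855 − 0.24521876·0.97008424) = 0.177607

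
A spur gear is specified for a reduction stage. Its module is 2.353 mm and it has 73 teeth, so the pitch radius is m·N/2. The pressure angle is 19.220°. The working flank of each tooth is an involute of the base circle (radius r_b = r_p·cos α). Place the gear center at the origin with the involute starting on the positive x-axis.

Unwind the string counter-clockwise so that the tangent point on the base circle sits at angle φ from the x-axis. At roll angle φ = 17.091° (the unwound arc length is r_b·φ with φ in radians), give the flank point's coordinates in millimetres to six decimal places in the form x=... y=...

x=84.625567 y=0.711133

pitch radius r_p = m·N/2 = 2.353·73/2 = 85.884500
base radius r_b = r_p·cos α = 85.884500·cos 19.220° = 81.097428
roll angle φ = 17.091° = 0.29829422 rad
x = r_b·(cos φ + φ·sin φ) = 81.097428·(0.95583919 + 0.29829422·0.29389019) = 84.625567
y = r_b·(sin φ − φ·cos φ) = 81.097428·(0.29389019 − 0.29829422·0.95583919) = 0.711133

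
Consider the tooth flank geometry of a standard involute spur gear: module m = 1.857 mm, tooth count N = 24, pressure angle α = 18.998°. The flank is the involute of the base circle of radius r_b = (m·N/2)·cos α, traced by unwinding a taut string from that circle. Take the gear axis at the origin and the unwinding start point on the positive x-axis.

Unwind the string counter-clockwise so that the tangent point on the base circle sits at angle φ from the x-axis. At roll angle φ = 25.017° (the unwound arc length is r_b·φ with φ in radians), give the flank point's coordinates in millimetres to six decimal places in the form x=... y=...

x=22.983935 y=0.573565

pitch radius r_p = m·N/2 = 1.857·24/2 = 22.284000
base radius r_b = r_p·cos α = 22.284000·cos 18.998° = 21.070189
roll angle φ = 25.017° = 0.43662902 rad
x = r_b·(cos φ + φ·sin φ) = 21.070189·(0.90618235 + 0.43662902·0.42288715) = 22.983935
y = r_b·(sin φ − φ·cos φ) = 21.070189·(0.42288715 − 0.43662902·0.90618235) = 0.573565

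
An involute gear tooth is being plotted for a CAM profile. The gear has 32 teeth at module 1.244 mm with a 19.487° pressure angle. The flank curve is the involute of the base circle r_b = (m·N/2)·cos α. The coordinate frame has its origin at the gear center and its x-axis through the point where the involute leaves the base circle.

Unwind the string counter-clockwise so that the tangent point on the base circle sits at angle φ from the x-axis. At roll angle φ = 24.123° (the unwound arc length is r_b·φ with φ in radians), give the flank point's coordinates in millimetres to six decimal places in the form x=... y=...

pitch radius r_p = m·N/2 = 1.244·32/2 = 19.904000
base radius r_b = r_p·cos α = 19.904000·cos 19.487° = 18.763843
roll angle φ = 24.123° = 0.42102578 rad
x = r_b·(cos φ + φ·sin φ) = 18.763843·(0.91267019 + 0.42102578·0.40869686) = 20.353931
y = r_b·(sin φ − φ·cos φ) = 18.763843·(0.40869686 − 0.42102578·0.91267019) = 0.458573

x=20.353931 y=0.458573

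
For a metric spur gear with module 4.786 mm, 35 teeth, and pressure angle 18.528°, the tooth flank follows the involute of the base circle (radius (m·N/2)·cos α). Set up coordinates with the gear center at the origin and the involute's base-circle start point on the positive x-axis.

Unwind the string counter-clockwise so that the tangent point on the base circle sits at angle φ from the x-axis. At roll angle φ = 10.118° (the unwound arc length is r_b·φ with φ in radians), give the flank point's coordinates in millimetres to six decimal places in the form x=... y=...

pitch radius r_p = m·N/2 = 4.786·35/2 = 83.755000
base radius r_b = r_p·cos α = 83.755000·cos 18.528° = 79.413851
roll angle φ = 10.118° = 0.17659241 rad
x = r_b·(cos φ + φ·sin φ) = 79.413851·(0.98444804 + 0.17659241·0.17567601) = 80.642470
y = r_b·(sin φ − φ·cos φ) = 79.413851·(0.17567601 − 0.17659241·0.98444804) = 0.145324

x=80.642470 y=0.145324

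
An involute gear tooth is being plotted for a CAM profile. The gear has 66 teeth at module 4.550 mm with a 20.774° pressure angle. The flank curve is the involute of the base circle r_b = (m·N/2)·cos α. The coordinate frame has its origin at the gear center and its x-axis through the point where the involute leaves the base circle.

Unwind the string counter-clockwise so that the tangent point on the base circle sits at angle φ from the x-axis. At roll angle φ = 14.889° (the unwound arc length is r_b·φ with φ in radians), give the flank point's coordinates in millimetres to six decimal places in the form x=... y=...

x=145.048623 y=0.815648

pitch radius r_p = m·N/2 = 4.550·66/2 = 150.150000
base radius r_b = r_p·cos α = 150.150000·cos 20.774° = 140.388256
roll angle φ = 14.889° = 0.25986207 rad
x = r_b·(cos φ + φ·sin φ) = 140.388256·(0.96642543 + 0.25986207·0.25694726) = 145.048623
y = r_b·(sin φ − φ·cos φ) = 140.388256·(0.25694726 − 0.25986207·0.96642543) = 0.815648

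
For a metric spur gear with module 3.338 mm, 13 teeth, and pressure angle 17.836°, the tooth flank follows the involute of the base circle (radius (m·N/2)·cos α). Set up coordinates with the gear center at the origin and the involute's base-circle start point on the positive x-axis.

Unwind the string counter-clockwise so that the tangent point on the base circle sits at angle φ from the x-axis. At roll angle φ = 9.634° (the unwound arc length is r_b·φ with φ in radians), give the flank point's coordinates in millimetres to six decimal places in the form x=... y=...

x=20.944095 y=0.032637

pitch radius r_p = m·N/2 = 3.338·13/2 = 21.697000
base radius r_b = r_p·cos α = 21.697000·cos 17.836° = 20.654180
roll angle φ = 9.634° = 0.16814502 rad
x = r_b·(cos φ + φ·sin φ) = 20.654180·(0.98589690 + 0.16814502·0.16735382) = 20.944095
y = r_b·(sin φ − φ·cos φ) = 20.654180·(0.16735382 − 0.16814502·0.98589690) = 0.032637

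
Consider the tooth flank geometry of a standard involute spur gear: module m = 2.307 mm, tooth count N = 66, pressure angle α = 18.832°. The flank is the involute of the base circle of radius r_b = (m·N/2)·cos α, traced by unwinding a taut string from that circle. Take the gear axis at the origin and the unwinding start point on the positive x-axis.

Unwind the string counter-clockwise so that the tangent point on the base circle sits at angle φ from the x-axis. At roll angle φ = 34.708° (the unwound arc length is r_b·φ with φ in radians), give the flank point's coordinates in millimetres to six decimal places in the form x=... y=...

x=84.087917 y=5.145723

pitch radius r_p = m·N/2 = 2.307·66/2 = 76.131000
base radius r_b = r_p·cos α = 76.131000·cos 18.832° = 72.055641
roll angle φ = 34.708° = 0.60576888 rad
x = r_b·(cos φ + φ·sin φ) = 72.055641·(0.82206455 + 0.60576888·0.56939431) = 84.087917
y = r_b·(sin φ − φ·cos φ) = 72.055641·(0.56939431 − 0.60576888·0.82206455) = 5.145723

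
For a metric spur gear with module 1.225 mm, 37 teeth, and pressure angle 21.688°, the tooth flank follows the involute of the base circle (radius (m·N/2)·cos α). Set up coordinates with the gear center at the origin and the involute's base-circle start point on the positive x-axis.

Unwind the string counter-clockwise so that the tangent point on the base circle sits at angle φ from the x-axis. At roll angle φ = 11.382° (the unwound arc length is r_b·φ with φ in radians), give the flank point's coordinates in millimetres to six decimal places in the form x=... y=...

pitch radius r_p = m·N/2 = 1.225·37/2 = 22.662500
base radius r_b = r_p·cos α = 22.662500·cos 21.688° = 21.058221
roll angle φ = 11.382° = 0.19865338 rad
x = r_b·(cos φ + φ·sin φ) = 21.058221·(0.98033322 + 0.19865338·0.19734937) = 21.469643
y = r_b·(sin φ − φ·cos φ) = 21.058221·(0.19734937 − 0.19865338·0.98033322) = 0.054812

x=21.469643 y=0.054812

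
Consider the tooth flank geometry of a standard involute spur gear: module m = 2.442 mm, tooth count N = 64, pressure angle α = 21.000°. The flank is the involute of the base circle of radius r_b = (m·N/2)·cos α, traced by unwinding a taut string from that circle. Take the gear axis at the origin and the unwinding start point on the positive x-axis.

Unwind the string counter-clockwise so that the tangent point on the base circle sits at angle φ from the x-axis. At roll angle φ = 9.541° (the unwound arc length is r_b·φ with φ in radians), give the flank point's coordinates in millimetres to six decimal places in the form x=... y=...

x=73.958194 y=0.111979

pitch radius r_p = m·N/2 = 2.442·64/2 = 78.144000
base radius r_b = r_p·cos α = 78.144000·cos 21.000° = 72.953709
roll angle φ = 9.541° = 0.16652186 rad
x = r_b·(cos φ + φ·sin φ) = 72.953709·(0.98616724 + 0.16652186·0.16575333) = 73.958194
y = r_b·(sin φ − φ·cos φ) = 72.953709·(0.16575333 − 0.16652186·0.98616724) = 0.111979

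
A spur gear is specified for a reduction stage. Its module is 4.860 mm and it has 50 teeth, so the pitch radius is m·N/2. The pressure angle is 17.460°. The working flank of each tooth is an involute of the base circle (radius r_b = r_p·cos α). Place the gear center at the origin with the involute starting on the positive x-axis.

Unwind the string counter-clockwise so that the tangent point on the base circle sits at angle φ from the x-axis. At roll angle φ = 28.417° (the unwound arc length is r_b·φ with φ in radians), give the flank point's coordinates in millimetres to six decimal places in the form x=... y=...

x=129.292522 y=4.598497

pitch radius r_p = m·N/2 = 4.860·50/2 = 121.500000
base radius r_b = r_p·cos α = 121.500000·cos 17.460° = 115.902088
roll angle φ = 28.417° = 0.49597021 rad
x = r_b·(cos φ + φ·sin φ) = 115.902088·(0.87950741 + 0.49597021·0.47588519) = 129.292522
y = r_b·(sin φ − φ·cos φ) = 115.902088·(0.47588519 − 0.49597021·0.87950741) = 4.598497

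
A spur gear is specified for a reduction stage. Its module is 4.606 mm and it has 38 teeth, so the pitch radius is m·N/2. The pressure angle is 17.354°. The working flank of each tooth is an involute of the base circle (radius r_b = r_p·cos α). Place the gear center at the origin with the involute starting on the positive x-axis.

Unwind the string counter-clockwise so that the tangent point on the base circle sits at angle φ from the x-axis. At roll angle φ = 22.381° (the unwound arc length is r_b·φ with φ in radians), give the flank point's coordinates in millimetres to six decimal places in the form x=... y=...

x=89.662095 y=1.634378

pitch radius r_p = m·N/2 = 4.606·38/2 = 87.514000
base radius r_b = r_p·cos α = 87.514000·cos 17.354° = 83.530372
roll angle φ = 22.381° = 0.39062214 rad
x = r_b·(cos φ + φ·sin φ) = 83.530372·(0.92467235 + 0.39062214·0.38076376) = 89.662095
y = r_b·(sin φ − φ·cos φ) = 83.530372·(0.38076376 − 0.39062214·0.92467235) = 1.634378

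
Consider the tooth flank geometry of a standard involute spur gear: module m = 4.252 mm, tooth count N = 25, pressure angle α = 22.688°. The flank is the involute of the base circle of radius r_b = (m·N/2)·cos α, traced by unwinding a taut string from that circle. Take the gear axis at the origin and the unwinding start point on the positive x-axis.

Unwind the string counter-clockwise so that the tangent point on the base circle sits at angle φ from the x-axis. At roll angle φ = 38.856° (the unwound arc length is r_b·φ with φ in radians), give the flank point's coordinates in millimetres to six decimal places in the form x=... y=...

pitch radius r_p = m·N/2 = 4.252·25/2 = 53.150000
base radius r_b = r_p·cos α = 53.150000·cos 22.688° = 49.037194
roll angle φ = 38.856° = 0.67816513 rad
x = r_b·(cos φ + φ·sin φ) = 49.037194·(0.77872516 + 0.67816513·0.62736522) = 59.049725
y = r_b·(sin φ − φ·cos φ) = 49.037194·(0.62736522 − 0.67816513·0.77872516) = 4.867480

x=59.049725 y=4.867480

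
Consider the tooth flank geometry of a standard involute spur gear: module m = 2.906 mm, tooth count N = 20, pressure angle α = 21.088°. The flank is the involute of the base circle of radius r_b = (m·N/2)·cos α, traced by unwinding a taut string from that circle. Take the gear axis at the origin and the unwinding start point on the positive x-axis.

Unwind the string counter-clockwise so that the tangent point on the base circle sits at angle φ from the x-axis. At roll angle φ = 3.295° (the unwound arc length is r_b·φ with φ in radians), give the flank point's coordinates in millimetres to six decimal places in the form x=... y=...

pitch radius r_p = m·N/2 = 2.906·20/2 = 29.060000
base radius r_b = r_p·cos α = 29.060000·cos 21.088° = 27.113820
roll angle φ = 3.295° = 0.05750860 rad
x = r_b·(cos φ + φ·sin φ) = 27.113820·(0.99834684 + 0.05750860·0.05747690) = 27.158619
y = r_b·(sin φ − φ·cos φ) = 27.113820·(0.05747690 − 0.05750860·0.99834684) = 0.001718

x=27.158619 y=0.001718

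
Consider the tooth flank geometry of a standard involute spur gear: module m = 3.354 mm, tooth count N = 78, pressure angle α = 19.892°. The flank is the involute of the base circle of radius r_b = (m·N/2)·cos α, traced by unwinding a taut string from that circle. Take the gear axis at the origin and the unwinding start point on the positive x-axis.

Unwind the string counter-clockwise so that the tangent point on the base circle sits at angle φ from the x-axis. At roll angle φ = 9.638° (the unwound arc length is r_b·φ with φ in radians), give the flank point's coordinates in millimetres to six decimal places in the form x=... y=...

x=124.729493 y=0.194604

pitch radius r_p = m·N/2 = 3.354·78/2 = 130.806000
base radius r_b = r_p·cos α = 130.806000·cos 19.892° = 123.001544
roll angle φ = 9.638° = 0.16821483 rad
x = r_b·(cos φ + φ·sin φ) = 123.001544·(0.98588522 + 0.16821483·0.16742265) = 124.729493
y = r_b·(sin φ − φ·cos φ) = 123.001544·(0.16742265 − 0.16821483·0.98588522) = 0.194604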